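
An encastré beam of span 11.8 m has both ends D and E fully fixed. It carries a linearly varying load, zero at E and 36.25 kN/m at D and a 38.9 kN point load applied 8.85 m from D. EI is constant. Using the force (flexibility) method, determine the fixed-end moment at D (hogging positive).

Release both end moments; the primary structure is a simply-supported span DE with redundants M_D and M_E.
Simple-span end rotations at D and E under the given loads:
  at D: triangular load, peak 36.25: w₀L³/(45EI) = 1324/EI
  at E: triangular load, peak 36.25: 7w₀L³/(360EI) = 1158/EI
  at D: point load 38.9 at a = 8.85: Pab(L + b)/(6LEI) = 211.6/EI
  at E: point load 38.9 at a = 8.85: Pab(L + a)/(6LEI) = 296.2/EI
  θ_D0 = 1535/EI,  θ_E0 = 1454/EI
Flexibility coefficients: a unit moment at one end gives L/(3EI) there and L/(6EI) at the far end, so f₁₁ = f₂₂ = 3.933/EI and f₁₂ = f₂₁ = 1.967/EI.
Compatibility — zero rotation at each built-in end:
  3.933 M_D + 1.967 M_E = 1535
  1.967 M_D + 3.933 M_E = 1454
Solving the pair gives M_D = 273.9 kN·m and M_E = 232.8 kN·m (hogging).

M_D = 273.9 kN·m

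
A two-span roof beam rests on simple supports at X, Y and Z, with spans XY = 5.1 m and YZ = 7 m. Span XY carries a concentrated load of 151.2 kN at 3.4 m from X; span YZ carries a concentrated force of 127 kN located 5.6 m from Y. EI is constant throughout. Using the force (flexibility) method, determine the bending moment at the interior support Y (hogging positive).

Release continuity at Y by inserting a hinge; the redundant is the internal moment M_Y. The primary structure is two simply-supported spans XY and YZ.
Rotations at Y on the released spans (each span's end-slope, ×1/EI):
  span XY: point load 151.2 at a = 3.4: Pab(L + a)/(6LEI) = 242.8/EI
  span YZ: point load 127 at a = 5.6: Pab(L + b)/(6LEI) = 199.1/EI
  relative rotation θ_0 = (242.8 + 199.1)/EI = 441.9/EI
A unit hogging moment at Y produces rotation L₁/(3EI) + L₂/(3EI) = 4.033/EI.
Slope continuity at Y: θ_0 = M_Y·4.033/EI, so M_Y = 441.9/4.033 = 109.6 kN·m (hogging).

M_Y = 109.6 kN·m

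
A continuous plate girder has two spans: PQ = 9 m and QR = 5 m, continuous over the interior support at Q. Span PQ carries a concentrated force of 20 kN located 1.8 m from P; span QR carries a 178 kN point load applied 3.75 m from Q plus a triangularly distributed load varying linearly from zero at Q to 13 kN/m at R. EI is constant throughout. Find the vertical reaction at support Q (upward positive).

R_Q = 76.48 kN

Insert a hinge at Q; M_Q is the redundant, and each span becomes simply supported.
Discontinuity in slope at Q on the released structure — sum the simple-span end rotations:
  span PQ: point load 20 at a = 1.8: Pab(L + a)/(6LEI) = 51.84/EI
  span QR: point load 178 at a = 3.75: Pab(L + b)/(6LEI) = 173.8/EI
  span QR: triangular load, peak 13: 7w₀L³/(360EI) = 31.6/EI
  relative rotation θ_0 = (51.84 + 205.4)/EI = 257.3/EI
A unit hogging moment at Q produces rotation L₁/(3EI) + L₂/(3EI) = 4.667/EI.
Compatibility: M_Q·(L₁+L₂)/(3EI) = θ_0, giving M_Q = 55.13 kN·m (hogging).
Span PQ, ΣM about P with M_Q applied at Q: R_Q^{PQ}·9 = 36 + 55.13, so R_Q^{PQ} = 10.13 kN and R_P = 20 − 10.13 = 9.875 kN.
Span QR, ΣM about R: R_Q^{QR}·5 = 276.7 + 55.13, so R_Q^{QR} = 66.36 kN and R_R = 210.5 − 66.36 = 144.1 kN.
R_Q = 10.13 + 66.36 = 76.48 kN.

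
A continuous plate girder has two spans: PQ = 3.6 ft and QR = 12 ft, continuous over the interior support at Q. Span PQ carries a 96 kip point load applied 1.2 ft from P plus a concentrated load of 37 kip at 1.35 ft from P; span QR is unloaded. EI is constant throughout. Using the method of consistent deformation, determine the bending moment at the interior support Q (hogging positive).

M_Q = 16.77 kip·ft

Insert a hinge at Q; M_Q is the redundant, and each span becomes simply supported.
Discontinuity in slope at Q on the released structure — sum the simple-span end rotations:
  span PQ: point load 96 at a = 1.2: Pab(L + a)/(6LEI) = 61.44/EI
  span PQ: point load 37 at a = 1.35: Pab(L + a)/(6LEI) = 25.76/EI
  relative rotation θ_0 = (87.2 + 0)/EI = 87.2/EI
A unit hogging moment at Q produces rotation L₁/(3EI) + L₂/(3EI) = 5.2/EI.
Compatibility: M_Q·(L₁+L₂)/(3EI) = θ_0, giving M_Q = 16.77 kip·ft (hogging).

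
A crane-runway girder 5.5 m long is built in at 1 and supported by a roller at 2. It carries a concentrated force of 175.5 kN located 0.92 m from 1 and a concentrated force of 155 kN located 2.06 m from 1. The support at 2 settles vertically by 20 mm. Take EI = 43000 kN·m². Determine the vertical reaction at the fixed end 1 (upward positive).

Choose R_2 as the redundant. The primary structure is the cantilever fixed at 1.
Primary-structure tip deflection at 2 by superposition:
  point load 175.5 at a = 0.92: Pa²(3L − a)/(6EI) = 385.7/EI
  point load 155 at a = 2.06: Pa²(3L − a)/(6EI) = 1583/EI
  δ_0 = 1969/EI
Tip deflection under a unit load at 2: L³/(3EI) = 55.46/EI.
With EI = 43000 kN·m²: δ_0 = 0.045784 m and δ_{22} = 0.00129 m/kN.
Compatibility — the beam at 2 must follow the support down by 0.02 m: δ_0 − R_2·δ_{22} = 0.02, so R_2 = (0.045784 − 0.02)/0.00129 = 19.99 kN.
Vertical equilibrium: R_1 = ΣP − R_2 = 330.5 − 19.99 = 310.5 kN.

R_1 = 310.5 kN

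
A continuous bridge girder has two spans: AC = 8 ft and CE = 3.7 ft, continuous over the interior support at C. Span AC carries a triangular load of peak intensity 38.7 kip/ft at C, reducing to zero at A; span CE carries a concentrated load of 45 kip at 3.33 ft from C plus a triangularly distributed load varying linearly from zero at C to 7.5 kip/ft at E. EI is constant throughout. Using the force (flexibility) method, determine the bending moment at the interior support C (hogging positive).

M_C = 117.4 kip·ft

Release continuity at C by inserting a hinge; the redundant is the internal moment M_C. The primary structure is two simply-supported spans AC and CE.
Rotations at C on the released spans (each span's end-slope, ×1/EI):
  span AC: triangular load, peak 38.7: w₀L³/(45EI) = 440.3/EI
  span CE: point load 45 at a = 3.33: Pab(L + b)/(6LEI) = 10.16/EI
  span CE: triangular load, peak 7.5: 7w₀L³/(360EI) = 7.387/EI
  relative rotation θ_0 = (440.3 + 17.55)/EI = 457.9/EI
A unit hogging moment at C produces rotation L₁/(3EI) + L₂/(3EI) = 3.9/EI.
Compatibility: M_C·(L₁+L₂)/(3EI) = θ_0, giving M_C = 117.4 kip·ft (hogging).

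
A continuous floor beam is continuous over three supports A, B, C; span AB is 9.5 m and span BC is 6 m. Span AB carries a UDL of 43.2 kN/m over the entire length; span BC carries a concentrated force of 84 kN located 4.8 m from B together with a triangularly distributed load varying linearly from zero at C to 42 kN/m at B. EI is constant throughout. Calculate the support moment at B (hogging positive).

M_B = 356.4 kN·m

Insert a hinge at B; M_B is the redundant, and each span becomes simply supported.
Discontinuity in slope at B on the released structure — sum the simple-span end rotations:
  span AB: UDL 43.2: wL³/(24EI) = 1543/EI
  span BC: point load 84 at a = 4.8: Pab(L + b)/(6LEI) = 96.77/EI
  span BC: triangular load, peak 42: w₀L³/(45EI) = 201.6/EI
  relative rotation θ_0 = (1543 + 298.4)/EI = 1842/EI
A unit hogging moment at B produces rotation L₁/(3EI) + L₂/(3EI) = 5.167/EI.
Slope continuity at B: θ_0 = M_B·5.167/EI, so M_B = 1842/5.167 = 356.4 kN·m (hogging).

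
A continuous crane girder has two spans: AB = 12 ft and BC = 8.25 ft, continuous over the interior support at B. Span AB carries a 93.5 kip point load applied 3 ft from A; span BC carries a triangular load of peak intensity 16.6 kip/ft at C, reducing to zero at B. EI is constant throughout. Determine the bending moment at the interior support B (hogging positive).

Insert a hinge at B; M_B is the redundant, and each span becomes simply supported.
Discontinuity in slope at B on the released structure — sum the simple-span end rotations:
  span AB: point load 93.5 at a = 3: Pab(L + a)/(6LEI) = 525.9/EI
  span BC: triangular load, peak 16.6: 7w₀L³/(360EI) = 181.2/EI
  relative rotation θ_0 = (525.9 + 181.2)/EI = 707.2/EI
A unit hogging moment at B produces rotation L₁/(3EI) + L₂/(3EI) = 6.75/EI.
Slope continuity at B: θ_0 = M_B·6.75/EI, so M_B = 707.2/6.75 = 104.8 kip·ft (hogging).

M_B = 104.8 kip·ft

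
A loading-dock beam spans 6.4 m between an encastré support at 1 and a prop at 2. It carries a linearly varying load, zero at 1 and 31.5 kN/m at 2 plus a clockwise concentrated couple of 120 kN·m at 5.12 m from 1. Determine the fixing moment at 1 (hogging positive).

M_1 = 22.46 kN·m

Remove the prop at 2; the released (primary) structure is a cantilever built in at 1.
Primary-structure tip deflection at 2 by superposition:
  triangular load, peak 31.5 at the free end: 11w₀L⁴/(120EI) = 4844/EI
  clockwise couple 120 at a = 5.12: M₀a(2L − a)/(2EI) = 2359/EI
  δ_0 = 7204/EI
Flexibility coefficient — unit upward force at 2: δ_{22} = L³/(3EI) = 87.38/EI.
The prop prevents deflection at 2: R_2 = δ_0/δ_{22} = 7204/87.38 = 82.44 kN.
Moment equilibrium about 1: M_1 = Σ(load moments about 1) − R_2·L = 550.1 − 82.44×6.4 = 22.46 kN·m.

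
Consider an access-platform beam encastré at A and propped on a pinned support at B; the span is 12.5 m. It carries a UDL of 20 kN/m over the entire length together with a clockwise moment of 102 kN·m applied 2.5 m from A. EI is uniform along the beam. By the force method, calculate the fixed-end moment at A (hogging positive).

M_A = 437.5 kN·m

Choose R_B as the redundant. The primary structure is the cantilever fixed at A.
Primary-structure tip deflection at B by superposition:
  UDL 20: wL⁴/(8EI) = 61035/EI
  clockwise couple 102 at a = 2.5: M₀a(2L − a)/(2EI) = 2869/EI
  δ_0 = 63904/EI
Flexibility coefficient — unit upward force at B: δ_{BB} = L³/(3EI) = 651/EI.
Compatibility at B: δ_0 − R_B·δ_{BB} = 0, so R_B = 63904/651 = 98.16 kN.
Moment equilibrium about A: M_A = Σ(load moments about A) − R_B·L = 1664 − 98.16×12.5 = 437.5 kN·m.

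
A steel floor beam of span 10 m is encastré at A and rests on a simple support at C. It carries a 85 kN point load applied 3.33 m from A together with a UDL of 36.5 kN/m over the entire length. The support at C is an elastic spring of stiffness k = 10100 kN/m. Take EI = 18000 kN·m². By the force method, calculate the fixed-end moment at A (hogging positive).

M_A = 621.6 kN·m

Release the roller at C. Primary structure: cantilever fixed at A.
Downward deflection at the released point C due to the loads:
  point load 85 at a = 3.33: Pa²(3L − a)/(6EI) = 4190/EI
  UDL 36.5: wL⁴/(8EI) = 45625/EI
  δ_0 = 49815/EI
Tip deflection under a unit load at C: L³/(3EI) = 333.3/EI.
With EI = 18000 kN·m²: δ_0 = 2.7675 m and δ_{CC} = 0.018519 m/kN.
Compatibility — the spring shortens by R_C/k under the reaction it provides: δ_0 − R_C·δ_{CC} = R_C/k. With 1/k = 0.000099 m/kN, R_C = δ_0 / (δ_{CC} + 1/k) = 2.7675 / (0.018519 + 0.000099) = 148.6 kN.
Moment equilibrium about A: M_A = Σ(load moments about A) − R_C·L = 2108 − 148.6×10 = 621.6 kN·m.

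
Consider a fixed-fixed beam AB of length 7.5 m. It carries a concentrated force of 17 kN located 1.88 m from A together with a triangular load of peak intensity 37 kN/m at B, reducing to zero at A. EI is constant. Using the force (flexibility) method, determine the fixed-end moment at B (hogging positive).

Take the two fixed-end moments M_A, M_B as redundants; the released structure is the simple span AB.
Simple-span end rotations at A and B under the given loads:
  at A: point load 17 at a = 1.88: Pab(L + b)/(6LEI) = 52.37/EI
  at B: point load 17 at a = 1.88: Pab(L + a)/(6LEI) = 37.44/EI
  at A: triangular load, peak 37: 7w₀L³/(360EI) = 303.5/EI
  at B: triangular load, peak 37: w₀L³/(45EI) = 346.9/EI
  θ_A0 = 355.9/EI,  θ_B0 = 384.3/EI
Flexibility coefficients: a unit moment at one end gives L/(3EI) there and L/(6EI) at the far end, so f₁₁ = f₂₂ = 2.5/EI and f₁₂ = f₂₁ = 1.25/EI.
Compatibility — zero rotation at each built-in end:
  2.5 M_A + 1.25 M_B = 355.9
  1.25 M_A + 2.5 M_B = 384.3
Solving the pair gives M_A = 87.32 kN·m and M_B = 110.1 kN·m (hogging).

M_B = 110.1 kN·m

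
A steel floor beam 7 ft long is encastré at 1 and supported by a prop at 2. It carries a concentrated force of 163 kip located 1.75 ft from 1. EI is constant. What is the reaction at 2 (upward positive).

R_2 = 14.01 kip

Take the reaction at 2 as the redundant and release it; the primary structure is a cantilever fixed at 1.
Free-end deflection of the primary structure under the applied loading (downward +):
  point load 163 at a = 1.75: Pa²(3L − a)/(6EI) = 1602/EI
Flexibility coefficient — unit upward force at 2: δ_{22} = L³/(3EI) = 114.3/EI.
Compatibility at 2: δ_0 − R_2·δ_{22} = 0, so R_2 = 1602/114.3 = 14.01 kip.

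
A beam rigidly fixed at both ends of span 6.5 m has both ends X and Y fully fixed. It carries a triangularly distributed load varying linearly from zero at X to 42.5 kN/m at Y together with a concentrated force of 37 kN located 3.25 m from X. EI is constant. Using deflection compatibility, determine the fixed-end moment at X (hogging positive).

Release both end moments; the primary structure is a simply-supported span XY with redundants M_X and M_Y.
Simple-span end rotations at X and Y under the given loads:
  at X: triangular load, peak 42.5: 7w₀L³/(360EI) = 226.9/EI
  at Y: triangular load, peak 42.5: w₀L³/(45EI) = 259.4/EI
  at X: point load 37 at a = 3.25: Pab(L + b)/(6LEI) = 97.7/EI
  at Y: point load 37 at a = 3.25: Pab(L + a)/(6LEI) = 97.7/EI
  θ_X0 = 324.7/EI,  θ_Y0 = 357.1/EI
Flexibility coefficients: a unit moment at one end gives L/(3EI) there and L/(6EI) at the far end, so f₁₁ = f₂₂ = 2.167/EI and f₁₂ = f₂₁ = 1.083/EI.
Compatibility — zero rotation at each built-in end:
  2.167 M_X + 1.083 M_Y = 324.7
  1.083 M_X + 2.167 M_Y = 357.1
Solving the pair gives M_X = 89.92 kN·m and M_Y = 119.8 kN·m (hogging).

M_X = 89.92 kN·m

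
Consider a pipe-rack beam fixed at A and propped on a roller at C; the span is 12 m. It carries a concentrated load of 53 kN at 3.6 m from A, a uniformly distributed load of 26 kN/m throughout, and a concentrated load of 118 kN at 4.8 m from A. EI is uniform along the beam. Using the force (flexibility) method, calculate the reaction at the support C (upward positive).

Remove the prop at C; the released (primary) structure is a cantilever built in at A.
Free-end deflection of the primary structure under the applied loading (downward +):
  point load 53 at a = 3.6: Pa²(3L − a)/(6EI) = 3709/EI
  UDL 26: wL⁴/(8EI) = 67392/EI
  point load 118 at a = 4.8: Pa²(3L − a)/(6EI) = 14137/EI
  δ_0 = 85238/EI
Flexibility coefficient — unit upward force at C: δ_{CC} = L³/(3EI) = 576/EI.
Compatibility at C: δ_0 − R_C·δ_{CC} = 0, so R_C = 85238/576 = 148 kN.

R_C = 148 kN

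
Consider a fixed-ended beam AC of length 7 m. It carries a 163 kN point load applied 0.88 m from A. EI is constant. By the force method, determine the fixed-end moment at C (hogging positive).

M_C = 15.77 kN·m

Release both end moments; the primary structure is a simply-supported span AC with redundants M_A and M_C.
End rotations of the released simple span under the applied load (×1/EI):
  at A: point load 163 at a = 0.88: Pab(L + b)/(6LEI) = 274.2/EI
  at C: point load 163 at a = 0.88: Pab(L + a)/(6LEI) = 164.7/EI
  θ_A0 = 274.2/EI,  θ_C0 = 164.7/EI
Flexibility coefficients: a unit moment at one end gives L/(3EI) there and L/(6EI) at the far end, so f₁₁ = f₂₂ = 2.333/EI and f₁₂ = f₂₁ = 1.167/EI.
Compatibility — zero rotation at each built-in end:
  2.333 M_A + 1.167 M_C = 274.2
  1.167 M_A + 2.333 M_C = 164.7
Solving the pair gives M_A = 109.6 kN·m and M_C = 15.77 kN·m (hogging).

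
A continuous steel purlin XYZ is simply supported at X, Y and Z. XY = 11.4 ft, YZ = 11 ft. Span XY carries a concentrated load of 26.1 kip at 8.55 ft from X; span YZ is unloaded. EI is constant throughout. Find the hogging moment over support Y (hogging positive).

Take M_Y as the redundant. Released structure: two simple spans XY and YZ with a hinge at Y.
Discontinuity in slope at Y on the released structure — sum the simple-span end rotations:
  span XY: point load 26.1 at a = 8.55: Pab(L + a)/(6LEI) = 185.5/EI
  relative rotation θ_0 = (185.5 + 0)/EI = 185.5/EI
A unit hogging moment at Y produces rotation L₁/(3EI) + L₂/(3EI) = 7.467/EI.
Compatibility: M_Y·(L₁+L₂)/(3EI) = θ_0, giving M_Y = 24.84 kip·ft (hogging).

M_Y = 24.84 kip·ft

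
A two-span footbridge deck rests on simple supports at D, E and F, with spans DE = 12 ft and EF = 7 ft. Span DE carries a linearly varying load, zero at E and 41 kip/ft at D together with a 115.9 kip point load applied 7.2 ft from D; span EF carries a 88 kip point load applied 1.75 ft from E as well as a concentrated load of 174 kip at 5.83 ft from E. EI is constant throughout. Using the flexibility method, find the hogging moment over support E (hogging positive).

M_E = 459.9 kip·ft

Release continuity at E by inserting a hinge; the redundant is the internal moment M_E. The primary structure is two simply-supported spans DE and EF.
End slopes at the hinge E, treating each span as simply supported:
  span DE: triangular load, peak 41: 7w₀L³/(360EI) = 1378/EI
  span DE: point load 115.9 at a = 7.2: Pab(L + a)/(6LEI) = 1068/EI
  span EF: point load 88 at a = 1.75: Pab(L + b)/(6LEI) = 235.8/EI
  span EF: point load 174 at a = 5.83: Pab(L + b)/(6LEI) = 230.9/EI
  relative rotation θ_0 = (2446 + 466.7)/EI = 2912/EI
A unit hogging moment at E produces rotation L₁/(3EI) + L₂/(3EI) = 6.333/EI.
Compatibility: M_E·(L₁+L₂)/(3EI) = θ_0, giving M_E = 459.9 kip·ft (hogging).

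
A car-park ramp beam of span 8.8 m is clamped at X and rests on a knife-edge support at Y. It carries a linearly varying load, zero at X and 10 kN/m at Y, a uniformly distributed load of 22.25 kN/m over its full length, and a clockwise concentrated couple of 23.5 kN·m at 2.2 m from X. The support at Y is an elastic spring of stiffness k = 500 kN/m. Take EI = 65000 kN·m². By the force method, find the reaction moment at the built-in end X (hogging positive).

M_X = 586.9 kN·m

Take the reaction at Y as the redundant and release it; the primary structure is a cantilever fixed at X.
Primary-structure tip deflection at Y by superposition:
  triangular load, peak 10 at the free end: 11w₀L⁴/(120EI) = 5497/EI
  UDL 22.25: wL⁴/(8EI) = 16679/EI
  clockwise couple 23.5 at a = 2.2: M₀a(2L − a)/(2EI) = 398.1/EI
  δ_0 = 22574/EI
Flexibility coefficient — unit upward force at Y: δ_{YY} = L³/(3EI) = 227.2/EI.
With EI = 65000 kN·m²: δ_0 = 0.3473 m and δ_{YY} = 0.003495 m/kN.
Compatibility — the spring shortens by R_Y/k under the reaction it provides: δ_0 − R_Y·δ_{YY} = R_Y/k. With 1/k = 0.002 m/kN, R_Y = δ_0 / (δ_{YY} + 1/k) = 0.3473 / (0.003495 + 0.002) = 63.21 kN.
Moment equilibrium about X: M_X = Σ(load moments about X) − R_Y·L = 1143 − 63.21×8.8 = 586.9 kN·m.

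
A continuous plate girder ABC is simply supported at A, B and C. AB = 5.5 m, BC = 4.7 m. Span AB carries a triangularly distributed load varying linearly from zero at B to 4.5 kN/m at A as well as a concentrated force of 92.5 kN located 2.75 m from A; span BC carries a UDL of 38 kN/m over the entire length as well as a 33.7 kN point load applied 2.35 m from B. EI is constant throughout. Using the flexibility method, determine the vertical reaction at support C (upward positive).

Insert a hinge at B; M_B is the redundant, and each span becomes simply supported.
Rotations at B on the released spans (each span's end-slope, ×1/EI):
  span AB: triangular load, peak 4.5: 7w₀L³/(360EI) = 14.56/EI
  span AB: point load 92.5 at a = 2.75: Pab(L + a)/(6LEI) = 174.9/EI
  span BC: UDL 38: wL³/(24EI) = 164.4/EI
  span BC: point load 33.7 at a = 2.35: Pab(L + b)/(6LEI) = 46.53/EI
  relative rotation θ_0 = (189.4 + 210.9)/EI = 400.4/EI
A unit hogging moment at B produces rotation L₁/(3EI) + L₂/(3EI) = 3.4/EI.
Slope continuity at B: θ_0 = M_B·3.4/EI, so M_B = 400.4/3.4 = 117.8 kN·m (hogging).
Span BC, ΣM about C: R_B^{BC}·4.7 = 498.9 + 117.8, so R_B^{BC} = 131.2 kN and R_C = 212.3 − 131.2 = 81.1 kN.

R_C = 81.1 kN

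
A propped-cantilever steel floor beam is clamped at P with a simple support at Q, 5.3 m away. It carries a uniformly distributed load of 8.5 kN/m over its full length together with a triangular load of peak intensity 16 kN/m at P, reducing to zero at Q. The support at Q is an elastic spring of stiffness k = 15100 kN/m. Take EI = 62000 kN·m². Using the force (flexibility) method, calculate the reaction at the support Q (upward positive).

R_Q = 23.43 kN

Release the roller at Q. Primary structure: cantilever fixed at P.
Primary-structure tip deflection at Q by superposition:
  UDL 8.5: wL⁴/(8EI) = 838.4/EI
  triangular load, peak 16 at the fixed end: w₀L⁴/(30EI) = 420.8/EI
  δ_0 = 1259/EI
Flexibility coefficient — unit upward force at Q: δ_{QQ} = L³/(3EI) = 49.63/EI.
With EI = 62000 kN·m²: δ_0 = 0.02031 m and δ_{QQ} = 0.0008 m/kN.
Compatibility — the spring shortens by R_Q/k under the reaction it provides: δ_0 − R_Q·δ_{QQ} = R_Q/k. With 1/k = 0.000066 m/kN, R_Q = δ_0 / (δ_{QQ} + 1/k) = 0.02031 / (0.0008 + 0.000066) = 23.43 kN.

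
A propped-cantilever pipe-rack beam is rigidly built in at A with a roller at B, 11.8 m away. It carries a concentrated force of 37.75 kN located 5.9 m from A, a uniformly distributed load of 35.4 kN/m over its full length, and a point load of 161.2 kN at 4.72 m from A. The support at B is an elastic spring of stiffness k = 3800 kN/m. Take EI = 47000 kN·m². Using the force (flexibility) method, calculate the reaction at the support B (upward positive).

Release the roller at B. Primary structure: cantilever fixed at A.
Deflection at B on the released cantilever, summing each load's contribution:
  point load 37.75 at a = 5.9: Pa²(3L − a)/(6EI) = 6461/EI
  UDL 35.4: wL⁴/(8EI) = 85791/EI
  point load 161.2 at a = 4.72: Pa²(3L − a)/(6EI) = 18363/EI
  δ_0 = 110615/EI
Tip deflection under a unit load at B: L³/(3EI) = 547.7/EI.
With EI = 47000 kN·m²: δ_0 = 2.3535 m and δ_{BB} = 0.011653 m/kN.
Compatibility — the spring shortens by R_B/k under the reaction it provides: δ_0 − R_B·δ_{BB} = R_B/k. With 1/k = 0.000263 m/kN, R_B = δ_0 / (δ_{BB} + 1/k) = 2.3535 / (0.011653 + 0.000263) = 197.5 kN.

R_B = 197.5 kN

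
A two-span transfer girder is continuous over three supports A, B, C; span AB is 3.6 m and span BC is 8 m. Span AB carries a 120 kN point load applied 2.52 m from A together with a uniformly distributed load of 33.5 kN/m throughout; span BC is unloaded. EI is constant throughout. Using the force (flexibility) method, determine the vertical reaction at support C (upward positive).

R_C = -5.097 kN

Insert a hinge at B; M_B is the redundant, and each span becomes simply supported.
Discontinuity in slope at B on the released structure — sum the simple-span end rotations:
  span AB: point load 120 at a = 2.52: Pab(L + a)/(6LEI) = 92.53/EI
  span AB: UDL 33.5: wL³/(24EI) = 65.12/EI
  relative rotation θ_0 = (157.7 + 0)/EI = 157.7/EI
A unit hogging moment at B produces rotation L₁/(3EI) + L₂/(3EI) = 3.867/EI.
Slope continuity at B: θ_0 = M_B·3.867/EI, so M_B = 157.7/3.867 = 40.77 kN·m (hogging).
Span BC, ΣM about C: R_B^{BC}·8 = 0 + 40.77, so R_B^{BC} = 5.097 kN and R_C = 0 − 5.097 = -5.097 kN.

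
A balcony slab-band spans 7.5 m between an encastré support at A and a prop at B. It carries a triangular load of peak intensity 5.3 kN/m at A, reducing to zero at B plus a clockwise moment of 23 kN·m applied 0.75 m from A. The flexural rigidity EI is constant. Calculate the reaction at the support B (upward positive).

R_B = 4.849 kN

Take the reaction at B as the redundant and release it; the primary structure is a cantilever fixed at A.
Free-end deflection of the primary structure under the applied loading (downward +):
  triangular load, peak 5.3 at the fixed end: w₀L⁴/(30EI) = 559/EI
  clockwise couple 23 at a = 0.75: M₀a(2L − a)/(2EI) = 122.9/EI
  δ_0 = 681.9/EI
Tip deflection under a unit load at B: L³/(3EI) = 140.6/EI.
Compatibility at B: δ_0 − R_B·δ_{BB} = 0, so R_B = 681.9/140.6 = 4.849 kN.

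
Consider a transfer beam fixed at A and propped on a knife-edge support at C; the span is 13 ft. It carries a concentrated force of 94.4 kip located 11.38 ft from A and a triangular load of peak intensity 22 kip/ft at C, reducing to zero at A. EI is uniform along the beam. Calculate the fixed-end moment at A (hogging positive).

M_A = 292.2 kip·ft

Choose R_C as the redundant. The primary structure is the cantilever fixed at A.
Deflection at C on the released cantilever, summing each load's contribution:
  point load 94.4 at a = 11.38: Pa²(3L − a)/(6EI) = 56277/EI
  triangular load, peak 22 at the free end: 11w₀L⁴/(120EI) = 57598/EI
  δ_0 = 113875/EI
Flexibility coefficient — unit upward force at C: δ_{CC} = L³/(3EI) = 732.3/EI.
The prop prevents deflection at C: R_C = δ_0/δ_{CC} = 113875/732.3 = 155.5 kip.
Moment equilibrium about A: M_A = Σ(load moments about A) − R_C·L = 2314 − 155.5×13 = 292.2 kip·ft.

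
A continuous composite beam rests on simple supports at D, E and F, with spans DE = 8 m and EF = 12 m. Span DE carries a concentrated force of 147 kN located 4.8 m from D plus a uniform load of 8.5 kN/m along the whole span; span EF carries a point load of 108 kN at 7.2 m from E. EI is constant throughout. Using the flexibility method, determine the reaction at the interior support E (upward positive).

Release continuity at E by inserting a hinge; the redundant is the internal moment M_E. The primary structure is two simply-supported spans DE and EF.
Rotations at E on the released spans (each span's end-slope, ×1/EI):
  span DE: point load 147 at a = 4.8: Pab(L + a)/(6LEI) = 602.1/EI
  span DE: UDL 8.5: wL³/(24EI) = 181.3/EI
  span EF: point load 108 at a = 7.2: Pab(L + b)/(6LEI) = 870.9/EI
  relative rotation θ_0 = (783.4 + 870.9)/EI = 1654/EI
A unit hogging moment at E produces rotation L₁/(3EI) + L₂/(3EI) = 6.667/EI.
Compatibility: M_E·(L₁+L₂)/(3EI) = θ_0, giving M_E = 248.2 kN·m (hogging).
Span DE, ΣM about D with M_E applied at E: R_E^{DE}·8 = 977.6 + 248.2, so R_E^{DE} = 153.2 kN and R_D = 215 − 153.2 = 61.78 kN.
Span EF, ΣM about F: R_E^{EF}·12 = 518.4 + 248.2, so R_E^{EF} = 63.88 kN and R_F = 108 − 63.88 = 44.12 kN.
R_E = 153.2 + 63.88 = 217.1 kN.

R_E = 217.1 kN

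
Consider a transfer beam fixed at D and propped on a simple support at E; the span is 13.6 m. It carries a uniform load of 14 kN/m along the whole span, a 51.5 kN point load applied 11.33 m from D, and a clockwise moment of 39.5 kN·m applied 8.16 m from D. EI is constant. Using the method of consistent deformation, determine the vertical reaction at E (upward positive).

Remove the prop at E; the released (primary) structure is a cantilever built in at D.
Deflection at E on the released cantilever, summing each load's contribution:
  UDL 14: wL⁴/(8EI) = 59868/EI
  point load 51.5 at a = 11.33: Pa²(3L − a)/(6EI) = 32471/EI
  clockwise couple 39.5 at a = 8.16: M₀a(2L − a)/(2EI) = 3068/EI
  δ_0 = 95407/EI
Flexibility coefficient — unit upward force at E: δ_{EE} = L³/(3EI) = 838.5/EI.
Compatibility at E: δ_0 − R_E·δ_{EE} = 0, so R_E = 95407/838.5 = 113.8 kN.

R_E = 113.8 kN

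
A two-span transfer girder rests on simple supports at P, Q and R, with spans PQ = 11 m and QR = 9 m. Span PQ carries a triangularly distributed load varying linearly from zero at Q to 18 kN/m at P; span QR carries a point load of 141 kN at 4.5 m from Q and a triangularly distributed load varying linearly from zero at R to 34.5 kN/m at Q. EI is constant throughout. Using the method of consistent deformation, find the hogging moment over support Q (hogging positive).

Release continuity at Q by inserting a hinge; the redundant is the internal moment M_Q. The primary structure is two simply-supported spans PQ and QR.
Rotations at Q on the released spans (each span's end-slope, ×1/EI):
  span PQ: triangular load, peak 18: 7w₀L³/(360EI) = 465.9/EI
  span QR: point load 141 at a = 4.5: Pab(L + b)/(6LEI) = 713.8/EI
  span QR: triangular load, peak 34.5: w₀L³/(45EI) = 558.9/EI
  relative rotation θ_0 = (465.9 + 1273)/EI = 1739/EI
A unit hogging moment at Q produces rotation L₁/(3EI) + L₂/(3EI) = 6.667/EI.
Compatibility: M_Q·(L₁+L₂)/(3EI) = θ_0, giving M_Q = 260.8 kN·m (hogging).

M_Q = 260.8 kN·m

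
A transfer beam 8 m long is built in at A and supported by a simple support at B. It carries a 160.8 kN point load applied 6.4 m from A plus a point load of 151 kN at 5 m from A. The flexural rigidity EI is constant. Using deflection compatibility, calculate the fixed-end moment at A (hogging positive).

Remove the prop at B; the released (primary) structure is a cantilever built in at A.
Free-end deflection of the primary structure under the applied loading (downward +):
  point load 160.8 at a = 6.4: Pa²(3L − a)/(6EI) = 19320/EI
  point load 151 at a = 5: Pa²(3L − a)/(6EI) = 11954/EI
  δ_0 = 31274/EI
Flexibility coefficient — unit upward force at B: δ_{BB} = L³/(3EI) = 170.7/EI.
Compatibility at B: δ_0 − R_B·δ_{BB} = 0, so R_B = 31274/170.7 = 183.2 kN.
Moment equilibrium about A: M_A = Σ(load moments about A) − R_B·L = 1784 − 183.2×8 = 318.1 kN·m.

M_A = 318.1 kN·m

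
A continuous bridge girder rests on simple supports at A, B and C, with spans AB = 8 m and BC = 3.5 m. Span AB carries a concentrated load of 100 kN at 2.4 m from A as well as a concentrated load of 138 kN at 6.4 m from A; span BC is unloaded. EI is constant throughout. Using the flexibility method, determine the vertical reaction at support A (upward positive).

R_A = 74.28 kN

Release continuity at B by inserting a hinge; the redundant is the internal moment M_B. The primary structure is two simply-supported spans AB and BC.
End slopes at the hinge B, treating each span as simply supported:
  span AB: point load 100 at a = 2.4: Pab(L + a)/(6LEI) = 291.2/EI
  span AB: point load 138 at a = 6.4: Pab(L + a)/(6LEI) = 423.9/EI
  relative rotation θ_0 = (715.1 + 0)/EI = 715.1/EI
A unit hogging moment at B produces rotation L₁/(3EI) + L₂/(3EI) = 3.833/EI.
Slope continuity at B: θ_0 = M_B·3.833/EI, so M_B = 715.1/3.833 = 186.6 kN·m (hogging).
Span AB, ΣM about A with M_B applied at B: R_B^{AB}·8 = 1123 + 186.6, so R_B^{AB} = 163.7 kN and R_A = 238 − 163.7 = 74.28 kN.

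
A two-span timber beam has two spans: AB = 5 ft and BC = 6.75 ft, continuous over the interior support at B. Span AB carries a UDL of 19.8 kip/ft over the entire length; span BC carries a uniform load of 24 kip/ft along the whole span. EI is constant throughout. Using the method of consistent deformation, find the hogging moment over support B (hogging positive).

Insert a hinge at B; M_B is the redundant, and each span becomes simply supported.
Rotations at B on the released spans (each span's end-slope, ×1/EI):
  span AB: UDL 19.8: wL³/(24EI) = 103.1/EI
  span BC: UDL 24: wL³/(24EI) = 307.5/EI
  relative rotation θ_0 = (103.1 + 307.5)/EI = 410.7/EI
A unit hogging moment at B produces rotation L₁/(3EI) + L₂/(3EI) = 3.917/EI.
Compatibility: M_B·(L₁+L₂)/(3EI) = θ_0, giving M_B = 104.9 kip·ft (hogging).

M_B = 104.9 kip·ft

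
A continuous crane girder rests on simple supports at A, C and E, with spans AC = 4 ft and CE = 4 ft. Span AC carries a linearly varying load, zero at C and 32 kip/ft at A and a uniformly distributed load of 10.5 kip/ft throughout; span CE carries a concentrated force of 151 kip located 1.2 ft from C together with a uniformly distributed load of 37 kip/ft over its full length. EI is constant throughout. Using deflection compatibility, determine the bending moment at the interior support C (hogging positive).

M_C = 116.3 kip·ft

Insert a hinge at C; M_C is the redundant, and each span becomes simply supported.
Rotations at C on the released spans (each span's end-slope, ×1/EI):
  span AC: triangular load, peak 32: 7w₀L³/(360EI) = 39.82/EI
  span AC: UDL 10.5: wL³/(24EI) = 28/EI
  span CE: point load 151 at a = 1.2: Pab(L + b)/(6LEI) = 143.8/EI
  span CE: UDL 37: wL³/(24EI) = 98.67/EI
  relative rotation θ_0 = (67.82 + 242.4)/EI = 310.2/EI
A unit hogging moment at C produces rotation L₁/(3EI) + L₂/(3EI) = 2.667/EI.
Slope continuity at C: θ_0 = M_C·2.667/EI, so M_C = 310.2/2.667 = 116.3 kip·ft (hogging).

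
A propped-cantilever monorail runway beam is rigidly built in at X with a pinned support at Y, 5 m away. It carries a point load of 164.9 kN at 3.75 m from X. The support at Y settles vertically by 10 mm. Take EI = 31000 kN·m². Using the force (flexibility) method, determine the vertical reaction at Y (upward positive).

R_Y = 96.91 kN

Release the roller at Y. Primary structure: cantilever fixed at X.
Primary-structure tip deflection at Y by superposition:
  point load 164.9 at a = 3.75: Pa²(3L − a)/(6EI) = 4348/EI
Flexibility coefficient — unit upward force at Y: δ_{YY} = L³/(3EI) = 41.67/EI.
With EI = 31000 kN·m²: δ_0 = 0.14026 m and δ_{YY} = 0.001344 m/kN.
Compatibility — the beam at Y must follow the support down by 0.01 m: δ_0 − R_Y·δ_{YY} = 0.01, so R_Y = (0.14026 − 0.01)/0.001344 = 96.91 kN.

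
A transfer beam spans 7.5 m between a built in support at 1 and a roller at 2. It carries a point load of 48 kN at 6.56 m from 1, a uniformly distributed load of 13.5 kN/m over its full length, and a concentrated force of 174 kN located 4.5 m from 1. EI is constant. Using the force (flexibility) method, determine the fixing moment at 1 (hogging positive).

Take the reaction at 2 as the redundant and release it; the primary structure is a cantilever fixed at 1.
Primary-structure tip deflection at 2 by superposition:
  point load 48 at a = 6.56: Pa²(3L − a)/(6EI) = 5488/EI
  UDL 13.5: wL⁴/(8EI) = 5339/EI
  point load 174 at a = 4.5: Pa²(3L − a)/(6EI) = 10570/EI
  δ_0 = 21398/EI
Flexibility coefficient — unit upward force at 2: δ_{22} = L³/(3EI) = 140.6/EI.
Compatibility at 2: δ_0 − R_2·δ_{22} = 0, so R_2 = 21398/140.6 = 152.2 kN.
Moment equilibrium about 1: M_1 = Σ(load moments about 1) − R_2·L = 1478 − 152.2×7.5 = 336.4 kN·m.

M_1 = 336.4 kN·m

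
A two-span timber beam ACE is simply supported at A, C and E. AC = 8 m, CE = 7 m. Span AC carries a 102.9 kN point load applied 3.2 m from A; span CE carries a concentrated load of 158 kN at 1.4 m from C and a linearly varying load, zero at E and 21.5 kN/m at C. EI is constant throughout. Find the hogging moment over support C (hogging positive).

Release continuity at C by inserting a hinge; the redundant is the internal moment M_C. The primary structure is two simply-supported spans AC and CE.
Rotations at C on the released spans (each span's end-slope, ×1/EI):
  span AC: point load 102.9 at a = 3.2: Pab(L + a)/(6LEI) = 368.8/EI
  span CE: point load 158 at a = 1.4: Pab(L + b)/(6LEI) = 371.6/EI
  span CE: triangular load, peak 21.5: w₀L³/(45EI) = 163.9/EI
  relative rotation θ_0 = (368.8 + 535.5)/EI = 904.3/EI
A unit hogging moment at C produces rotation L₁/(3EI) + L₂/(3EI) = 5/EI.
Slope continuity at C: θ_0 = M_C·5/EI, so M_C = 904.3/5 = 180.9 kN·m (hogging).

M_C = 180.9 kN·m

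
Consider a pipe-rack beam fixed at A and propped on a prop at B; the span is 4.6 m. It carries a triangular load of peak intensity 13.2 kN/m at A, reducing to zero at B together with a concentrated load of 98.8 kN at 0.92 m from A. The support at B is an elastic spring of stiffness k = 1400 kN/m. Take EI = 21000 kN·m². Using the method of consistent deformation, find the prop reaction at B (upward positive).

Choose R_B as the redundant. The primary structure is the cantilever fixed at A.
Free-end deflection of the primary structure under the applied loading (downward +):
  triangular load, peak 13.2 at the fixed end: w₀L⁴/(30EI) = 197/EI
  point load 98.8 at a = 0.92: Pa²(3L − a)/(6EI) = 179.5/EI
  δ_0 = 376.5/EI
Tip deflection under a unit load at B: L³/(3EI) = 32.45/EI.
With EI = 21000 kN·m²: δ_0 = 0.01793 m and δ_{BB} = 0.001545 m/kN.
Compatibility — the spring shortens by R_B/k under the reaction it provides: δ_0 − R_B·δ_{BB} = R_B/k. With 1/k = 0.000714 m/kN, R_B = δ_0 / (δ_{BB} + 1/k) = 0.01793 / (0.001545 + 0.000714) = 7.936 kN.

R_B = 7.936 kN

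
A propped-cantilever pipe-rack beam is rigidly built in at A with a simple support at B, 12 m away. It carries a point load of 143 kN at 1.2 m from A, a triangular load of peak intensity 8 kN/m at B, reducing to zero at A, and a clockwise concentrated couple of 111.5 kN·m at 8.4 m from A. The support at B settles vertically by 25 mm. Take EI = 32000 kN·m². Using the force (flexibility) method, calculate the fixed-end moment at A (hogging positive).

M_A = 189.9 kN·m

Take the reaction at B as the redundant and release it; the primary structure is a cantilever fixed at A.
Downward deflection at the released point B due to the loads:
  point load 143 at a = 1.2: Pa²(3L − a)/(6EI) = 1194/EI
  triangular load, peak 8 at the free end: 11w₀L⁴/(120EI) = 15206/EI
  clockwise couple 111.5 at a = 8.4: M₀a(2L − a)/(2EI) = 7305/EI
  δ_0 = 23706/EI
Tip deflection under a unit load at B: L³/(3EI) = 576/EI.
With EI = 32000 kN·m²: δ_0 = 0.74082 m and δ_{BB} = 0.018 m/kN.
Compatibility — the beam at B must follow the support down by 0.025 m: δ_0 − R_B·δ_{BB} = 0.025, so R_B = (0.74082 − 0.025)/0.018 = 39.77 kN.
Moment equilibrium about A: M_A = Σ(load moments about A) − R_B·L = 667.1 − 39.77×12 = 189.9 kN·m.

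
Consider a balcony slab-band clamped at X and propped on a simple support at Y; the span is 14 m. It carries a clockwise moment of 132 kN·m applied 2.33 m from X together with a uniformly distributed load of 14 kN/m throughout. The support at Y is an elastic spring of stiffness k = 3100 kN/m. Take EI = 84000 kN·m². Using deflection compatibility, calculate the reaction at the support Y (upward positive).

R_Y = 75.58 kN

Remove the prop at Y; the released (primary) structure is a cantilever built in at X.
Free-end deflection of the primary structure under the applied loading (downward +):
  clockwise couple 132 at a = 2.33: M₀a(2L − a)/(2EI) = 3948/EI
  UDL 14: wL⁴/(8EI) = 67228/EI
  δ_0 = 71176/EI
Flexibility coefficient — unit upward force at Y: δ_{YY} = L³/(3EI) = 914.7/EI.
With EI = 84000 kN·m²: δ_0 = 0.84733 m and δ_{YY} = 0.010889 m/kN.
Compatibility — the spring shortens by R_Y/k under the reaction it provides: δ_0 − R_Y·δ_{YY} = R_Y/k. With 1/k = 0.000323 m/kN, R_Y = δ_0 / (δ_{YY} + 1/k) = 0.84733 / (0.010889 + 0.000323) = 75.58 kN.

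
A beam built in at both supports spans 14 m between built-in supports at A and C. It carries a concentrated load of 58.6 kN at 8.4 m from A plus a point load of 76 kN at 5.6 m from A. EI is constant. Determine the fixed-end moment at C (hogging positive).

Release both end moments; the primary structure is a simply-supported span AC with redundants M_A and M_C.
End rotations of the released simple span under the applied load (×1/EI):
  at A: point load 58.6 at a = 8.4: Pab(L + b)/(6LEI) = 643.2/EI
  at C: point load 58.6 at a = 8.4: Pab(L + a)/(6LEI) = 735.1/EI
  at A: point load 76 at a = 5.6: Pab(L + b)/(6LEI) = 953.3/EI
  at C: point load 76 at a = 5.6: Pab(L + a)/(6LEI) = 834.2/EI
  θ_A0 = 1597/EI,  θ_C0 = 1569/EI
Flexibility coefficients: a unit moment at one end gives L/(3EI) there and L/(6EI) at the far end, so f₁₁ = f₂₂ = 4.667/EI and f₁₂ = f₂₁ = 2.333/EI.
Compatibility — zero rotation at each built-in end:
  4.667 M_A + 2.333 M_C = 1597
  2.333 M_A + 4.667 M_C = 1569
Solving the pair gives M_A = 232 kN·m and M_C = 220.3 kN·m (hogging).

M_C = 220.3 kN·m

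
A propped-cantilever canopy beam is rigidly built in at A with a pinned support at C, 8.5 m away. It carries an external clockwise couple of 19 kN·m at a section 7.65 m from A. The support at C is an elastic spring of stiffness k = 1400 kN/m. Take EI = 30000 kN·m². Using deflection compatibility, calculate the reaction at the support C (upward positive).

R_C = 3.005 kN

Remove the prop at C; the released (primary) structure is a cantilever built in at A.
Downward deflection at the released point C due to the loads:
  clockwise couple 19 at a = 7.65: M₀a(2L − a)/(2EI) = 679.5/EI
Tip deflection under a unit load at C: L³/(3EI) = 204.7/EI.
With EI = 30000 kN·m²: δ_0 = 0.02265 m and δ_{CC} = 0.006824 m/kN.
Compatibility — the spring shortens by R_C/k under the reaction it provides: δ_0 − R_C·δ_{CC} = R_C/k. With 1/k = 0.000714 m/kN, R_C = δ_0 / (δ_{CC} + 1/k) = 0.02265 / (0.006824 + 0.000714) = 3.005 kN.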